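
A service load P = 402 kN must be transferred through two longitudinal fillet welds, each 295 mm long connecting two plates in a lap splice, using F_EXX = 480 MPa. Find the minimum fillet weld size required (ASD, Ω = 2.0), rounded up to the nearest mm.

Total weld length L = 590 mm.
Required throat t_e = P × Ω / (0.6 F_EXX × L) = 402 × 2.0 / (0.6 × 480 × 590 × 10⁻³) = 4.732 mm.
Required leg w = t_e / 0.707 = 6.693 mm → use 7 mm.

w = 7 mm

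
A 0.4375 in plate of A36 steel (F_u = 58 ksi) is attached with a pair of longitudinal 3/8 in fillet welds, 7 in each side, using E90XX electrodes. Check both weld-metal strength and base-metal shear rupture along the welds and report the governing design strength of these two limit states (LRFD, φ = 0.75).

φR_n ≈ 150 kips (weld metal governs)

E90XX → F_EXX = 90 ksi.
t_e = 0.707 × 0.375 = 0.2651 in; L = 14 in.
Weld metal: φR_n = 0.75 × 0.6 × 90 × 0.2651 × 14 = 150.3 kips.
Base metal (shear rupture): φR_n = 0.75 × 0.6 × 58 × 0.4375 × 14 = 159.9 kips.
Governing: weld metal.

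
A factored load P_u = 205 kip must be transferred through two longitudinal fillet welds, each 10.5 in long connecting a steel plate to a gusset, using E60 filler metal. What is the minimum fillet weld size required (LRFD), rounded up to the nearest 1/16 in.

E60XX → F_EXX = 60 ksi.
Total weld length L = 21 in.
Required throat t_e = P_u / (φ × 0.6 F_EXX × L) = 205 / (0.75 × 0.6 × 60 × 21) = 0.3616 in.
Required leg w = t_e / 0.707 = 0.5114 in → use 9/16 in.

w = 9/16 in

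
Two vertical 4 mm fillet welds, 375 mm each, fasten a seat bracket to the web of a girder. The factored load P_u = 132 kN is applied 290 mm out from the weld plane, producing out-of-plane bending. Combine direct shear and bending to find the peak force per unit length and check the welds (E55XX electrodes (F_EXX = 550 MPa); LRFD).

f_max ≈ 835 N/mm; NOT adequate

L_w = 2 × 375 = 750 mm; section modulus (unit throat) S = 2 × L²/6 = 46880 mm².
Direct shear f_v = P/L_w = 132×10³/750 = 176 N/mm.
Moment M = P × e = 132×10³ × 290 = 38280000 N·mm; bending f_b = M/S = 816.6 N/mm.
f_max = √(f_v² + f_b²) = √(176² + 816.6²) = 835.4 N/mm.
φr_n = 0.75 × 0.6 × 550 × (0.707 × 4) = 699.9 N/mm → NOT adequate.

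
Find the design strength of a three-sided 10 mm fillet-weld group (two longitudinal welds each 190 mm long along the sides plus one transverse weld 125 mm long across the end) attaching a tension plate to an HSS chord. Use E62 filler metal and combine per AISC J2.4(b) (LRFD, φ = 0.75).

E62XX → F_EXX = 620 MPa.
t_e = 0.707 × 10 = 7.07 mm.
R_nwl = 0.6 × 620 × 7.07 × 380 × 10⁻³ = 999.4 kN (longitudinal, 2 welds).
R_nwt = 0.6 × 620 × 7.07 × 125 × 10⁻³ = 328.8 kN (transverse, base value).
(i) R_nwl + R_nwt = 1328 kN; (ii) 0.85 R_nwl + 1.5 R_nwt = 1343 kN.
R_n = max = 1343 kN [governs: (ii)]; φR_n = 1007 kN.

φR_n ≈ 1010 kN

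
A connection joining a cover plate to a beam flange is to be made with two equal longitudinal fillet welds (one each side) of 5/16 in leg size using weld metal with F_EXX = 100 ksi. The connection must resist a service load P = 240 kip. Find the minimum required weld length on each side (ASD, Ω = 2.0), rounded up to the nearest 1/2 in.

L = 18.5 in on each side

Throat t_e = 0.707 × 0.3125 = 0.2209 in.
r_n/Ω = (0.6 × 100 × 0.2209) / 2.0 = 6.628 kip/in.
L_req = P / (r_n/Ω) = 240 / 6.628 = 36.21 in total.
Per side: 36.21 / 2 = 18.1 in.
Round up → use L = 18.5 in on each side.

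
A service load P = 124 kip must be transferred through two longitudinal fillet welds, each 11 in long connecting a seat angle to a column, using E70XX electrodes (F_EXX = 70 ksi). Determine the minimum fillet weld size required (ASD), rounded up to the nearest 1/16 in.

w = 7/16 in

Total weld length L = 22 in.
Required throat t_e = P × Ω / (0.6 F_EXX × L) = 124 × 2.0 / (0.6 × 70 × 22) = 0.2684 in.
Required leg w = t_e / 0.707 = 0.3796 in → use 7/16 in.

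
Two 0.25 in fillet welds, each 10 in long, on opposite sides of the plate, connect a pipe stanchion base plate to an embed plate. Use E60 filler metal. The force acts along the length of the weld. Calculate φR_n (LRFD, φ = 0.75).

φR_n ≈ 95.4 kips

E60XX → F_EXX = 60 ksi.
Effective throat t_e = 0.707 × 0.25 = 0.1767 in.
Total length L = 20 in; A_we = 0.1767 × 20 = 3.535 in².
F_nw = 0.6 F_EXX = 0.6 × 60 = 36 ksi.
φR_n = 0.75 × 36 × 3.535 = 95.44 kips.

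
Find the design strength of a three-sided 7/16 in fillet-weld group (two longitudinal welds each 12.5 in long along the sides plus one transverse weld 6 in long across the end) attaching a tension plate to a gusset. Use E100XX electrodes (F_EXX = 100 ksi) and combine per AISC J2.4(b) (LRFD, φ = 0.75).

t_e = 0.707 × 0.4375 = 0.3093 in.
R_nwl = 0.6 × 100 × 0.3093 × 25 = 464 kips (longitudinal, 2 welds).
R_nwt = 0.6 × 100 × 0.3093 × 6 = 111.4 kips (transverse, base value).
(i) R_nwl + R_nwt = 575.3 kips; (ii) 0.85 R_nwl + 1.5 R_nwt = 561.4 kips.
R_n = max = 575.3 kips [governs: (i)]; φR_n = 431.5 kips.

φR_n ≈ 431 kips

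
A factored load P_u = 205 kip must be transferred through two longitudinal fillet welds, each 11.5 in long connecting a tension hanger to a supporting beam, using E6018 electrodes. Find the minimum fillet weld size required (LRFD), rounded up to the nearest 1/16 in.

E60XX → F_EXX = 60 ksi.
Total weld length L = 23 in.
Required throat t_e = P_u / (φ × 0.6 F_EXX × L) = 205 / (0.75 × 0.6 × 60 × 23) = 0.3301 in.
Required leg w = t_e / 0.707 = 0.4669 in → use 1/2 in.

w = 1/2 in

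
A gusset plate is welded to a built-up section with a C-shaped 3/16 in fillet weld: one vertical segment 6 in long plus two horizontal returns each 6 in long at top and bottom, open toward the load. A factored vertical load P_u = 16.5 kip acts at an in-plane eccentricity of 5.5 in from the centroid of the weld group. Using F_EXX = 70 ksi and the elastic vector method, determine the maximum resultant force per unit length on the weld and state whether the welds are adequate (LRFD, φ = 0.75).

Total weld length L_w = 18 in. Treat welds as unit-width lines.
Centroid: x̄ = 2×6×3 / 18 = 2 in from the vertical weld.
Polar moment about centroid: J = I_x + I_y = [6³/12 + 2×6×3²] + [6×2² + 2(6³/12 + 6×1²)] = 198 in³.
Direct shear f_v = P/L_w = 16.5 / 18 = 0.9167 kip/in (vertical).
Torsion M = P·e = 16.5 × 5.5 = 90.75 kip·in.
Critical point at (x, y) = (4, 3) from centroid. f_tx = M·y/J = 1.375 kip/in; f_ty = M·x/J = 1.833 kip/in.
Resultant f_max = √[f_tx² + (f_v + f_ty)²] = √[1.375² + (0.9167 + 1.833)²] = 3.075 kip/in.
Capacity per unit length: φr_n = 0.75 × 0.6 × 70 × (0.707 × 0.1875) = 4.176 kip/in.
3.075 ≤ 4.176 → adequate.

f_max ≈ 3.07 kip/in; adequate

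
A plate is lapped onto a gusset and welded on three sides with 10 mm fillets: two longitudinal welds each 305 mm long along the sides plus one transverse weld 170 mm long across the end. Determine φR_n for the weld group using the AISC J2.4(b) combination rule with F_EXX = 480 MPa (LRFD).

t_e = 0.707 × 10 = 7.07 mm.
R_nwl = 0.6 × 480 × 7.07 × 610 × 10⁻³ = 1242 kN (longitudinal, 2 welds).
R_nwt = 0.6 × 480 × 7.07 × 170 × 10⁻³ = 346.1 kN (transverse, base value).
(i) R_nwl + R_nwt = 1588 kN; (ii) 0.85 R_nwl + 1.5 R_nwt = 1575 kN.
R_n = max = 1588 kN [governs: (i)]; φR_n = 1191 kN.

φR_n ≈ 1190 kN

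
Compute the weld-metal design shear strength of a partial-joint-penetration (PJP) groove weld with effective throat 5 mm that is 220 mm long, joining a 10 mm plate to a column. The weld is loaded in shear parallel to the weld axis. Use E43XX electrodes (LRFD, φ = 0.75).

E43XX → F_EXX = 430 MPa.
Effective throat (given) t_e = 5 mm.
A_we = 5 × 220 = 1100 mm².
F_nw = 0.6 F_EXX = 258 MPa.
φR_n = 0.75 × 258 × 1100 × 10⁻³ = 212.9 kN.

φR_n ≈ 213 kN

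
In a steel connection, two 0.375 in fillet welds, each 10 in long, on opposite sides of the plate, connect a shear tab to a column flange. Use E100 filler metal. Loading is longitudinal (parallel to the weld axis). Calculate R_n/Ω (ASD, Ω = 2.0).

R_n/Ω ≈ 159 kip

E100XX → F_EXX = 100 ksi.
Effective throat t_e = 0.707 × 0.375 = 0.2651 in.
Total length L = 20 in; A_we = 0.2651 × 20 = 5.303 in².
F_nw = 0.6 F_EXX = 0.6 × 100 = 60 ksi.
R_n = 60 × 5.303 = 318.2 kip; R_n/Ω = 318.2/2.0 = 159.1 kip.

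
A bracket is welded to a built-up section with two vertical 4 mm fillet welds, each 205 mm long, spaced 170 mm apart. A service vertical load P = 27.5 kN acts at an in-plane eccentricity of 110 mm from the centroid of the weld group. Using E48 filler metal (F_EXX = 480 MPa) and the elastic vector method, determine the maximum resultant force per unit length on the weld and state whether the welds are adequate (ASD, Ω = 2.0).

f_max ≈ 144 N/mm; adequate

Total weld length L_w = 410 mm. Treat welds as unit-width lines.
Polar moment about centroid: J = 2[d³/12 + d(b/2)²] = 2[205³/12 + 205×85²] = 4398000 mm³.
Direct shear f_v = P/L_w = 27.5×10³ / 410 = 67.07 N/mm (vertical).
Torsion M = P·e = 27.5×10³ × 110 = 3025000 N·mm.
Critical point at (x, y) = (85, 102.5) from centroid. f_tx = M·y/J = 70.5 N/mm; f_ty = M·x/J = 58.46 N/mm.
Resultant f_max = √[f_tx² + (f_v + f_ty)²] = √[70.5² + (67.07 + 58.46)²] = 144 N/mm.
Capacity per unit length: r_n/Ω = (1/2.0) × 0.6 × 480 × (0.707 × 4) = 407.2 N/mm.
144 ≤ 407.2 → adequate.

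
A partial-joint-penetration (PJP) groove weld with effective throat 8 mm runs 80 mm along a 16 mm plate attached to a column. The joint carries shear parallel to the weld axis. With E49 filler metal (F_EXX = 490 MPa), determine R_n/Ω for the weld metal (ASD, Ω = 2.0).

Effective throat (given) t_e = 8 mm.
A_we = 8 × 80 = 640 mm².
F_nw = 0.6 F_EXX = 294 MPa.
R_n/Ω = (294 × 640) / 2.0 × 10⁻³ = 94.08 kN.

R_n/Ω ≈ 94.1 kN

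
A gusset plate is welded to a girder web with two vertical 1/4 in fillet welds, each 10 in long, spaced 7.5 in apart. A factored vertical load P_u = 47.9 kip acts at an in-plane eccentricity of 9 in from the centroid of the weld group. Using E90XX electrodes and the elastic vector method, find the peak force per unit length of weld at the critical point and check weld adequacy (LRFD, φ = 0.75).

E90XX → F_EXX = 90 ksi.
Total weld length L_w = 20 in. Treat welds as unit-width lines.
Polar moment about centroid: J = 2[d³/12 + d(b/2)²] = 2[10³/12 + 10×3.75²] = 447.9 in³.
Direct shear f_v = P/L_w = 47.9 / 20 = 2.395 kip/in (vertical).
Torsion M = P·e = 47.9 × 9 = 431.1 kip·in.
Critical point at (x, y) = (3.75, 5) from centroid. f_tx = M·y/J = 4.812 kip/in; f_ty = M·x/J = 3.609 kip/in.
Resultant f_max = √[f_tx² + (f_v + f_ty)²] = √[4.812² + (2.395 + 3.609)²] = 7.695 kip/in.
Capacity per unit length: φr_n = 0.75 × 0.6 × 90 × (0.707 × 0.25) = 7.158 kip/in.
7.695 > 7.158 → NOT adequate.

f_max ≈ 7.69 kip/in; NOT adequate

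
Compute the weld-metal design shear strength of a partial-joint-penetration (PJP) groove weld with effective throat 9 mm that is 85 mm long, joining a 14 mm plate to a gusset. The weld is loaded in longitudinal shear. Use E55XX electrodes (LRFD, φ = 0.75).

φR_n ≈ 189 kN

E55XX → F_EXX = 550 MPa.
Effective throat (given) t_e = 9 mm.
A_we = 9 × 85 = 765 mm².
F_nw = 0.6 F_EXX = 330 MPa.
φR_n = 0.75 × 330 × 765 × 10⁻³ = 189.3 kN.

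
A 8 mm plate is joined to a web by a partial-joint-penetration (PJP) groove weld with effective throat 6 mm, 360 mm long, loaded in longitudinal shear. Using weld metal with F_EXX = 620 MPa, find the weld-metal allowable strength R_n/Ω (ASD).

Effective throat (given) t_e = 6 mm.
A_we = 6 × 360 = 2160 mm².
F_nw = 0.6 F_EXX = 372 MPa.
R_n/Ω = (372 × 2160) / 2.0 × 10⁻³ = 401.8 kN.

R_n/Ω ≈ 402 kN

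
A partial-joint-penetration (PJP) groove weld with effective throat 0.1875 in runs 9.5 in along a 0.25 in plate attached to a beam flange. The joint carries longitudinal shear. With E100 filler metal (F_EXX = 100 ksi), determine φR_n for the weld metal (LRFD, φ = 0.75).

φR_n ≈ 80.2 kip

Effective throat (given) t_e = 0.1875 in.
A_we = 0.1875 × 9.5 = 1.781 in².
F_nw = 0.6 F_EXX = 60 ksi.
φR_n = 0.75 × 60 × 1.781 = 80.16 kip.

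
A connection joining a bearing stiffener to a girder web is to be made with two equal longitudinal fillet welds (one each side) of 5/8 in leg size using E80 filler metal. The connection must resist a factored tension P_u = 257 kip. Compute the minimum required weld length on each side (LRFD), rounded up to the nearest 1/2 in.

L = 8.5 in on each side

E80XX → F_EXX = 80 ksi.
Throat t_e = 0.707 × 0.625 = 0.4419 in.
φr_n = 0.75 × 0.6 × 80 × 0.4419 = 15.91 kip/in.
L_req = P_u / φr_n = 257 / 15.91 = 16.16 in total.
Per side: 16.16 / 2 = 8.078 in.
Round up → use L = 8.5 in on each side.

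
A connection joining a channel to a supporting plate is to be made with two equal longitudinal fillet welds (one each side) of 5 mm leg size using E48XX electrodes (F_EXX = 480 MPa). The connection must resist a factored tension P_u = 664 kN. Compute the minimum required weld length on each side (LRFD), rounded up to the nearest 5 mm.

Throat t_e = 0.707 × 5 = 3.535 mm.
φr_n = 0.75 × 0.6 × 480 × 3.535 × 10⁻³ = 0.7636 kN/mm.
L_req = P_u / φr_n = 664 / 0.7636 = 869.6 mm total.
Per side: 869.6 / 2 = 434.8 mm.
Round up → use L = 435 mm on each side.

L = 435 mm on each side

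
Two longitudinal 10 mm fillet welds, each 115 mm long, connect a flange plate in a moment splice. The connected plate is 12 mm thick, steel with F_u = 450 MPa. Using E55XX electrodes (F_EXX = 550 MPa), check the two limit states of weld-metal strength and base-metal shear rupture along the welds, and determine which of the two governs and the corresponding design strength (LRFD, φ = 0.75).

φR_n ≈ 402 kN (weld metal governs)

t_e = 0.707 × 10 = 7.07 mm; L = 230 mm.
Weld metal: φR_n = 0.75 × 0.6 × 550 × 7.07 × 230 × 10⁻³ = 402.5 kN.
Base metal (shear rupture): φR_n = 0.75 × 0.6 × 450 × 12 × 230 × 10⁻³ = 558.9 kN.
Governing: weld metal.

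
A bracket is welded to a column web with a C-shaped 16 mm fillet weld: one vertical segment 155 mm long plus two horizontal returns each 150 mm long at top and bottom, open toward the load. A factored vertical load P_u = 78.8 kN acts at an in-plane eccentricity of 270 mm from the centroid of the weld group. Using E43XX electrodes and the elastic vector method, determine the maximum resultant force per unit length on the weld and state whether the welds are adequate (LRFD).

E43XX → F_EXX = 430 MPa.
Total weld length L_w = 455 mm. Treat welds as unit-width lines.
Centroid: x̄ = 2×150×75 / 455 = 49.45 mm from the vertical weld.
Polar moment about centroid: J = I_x + I_y = [155³/12 + 2×150×77.5²] + [155×49.45² + 2(150³/12 + 150×25.55²)] = 3250000 mm³.
Direct shear f_v = P/L_w = 78.8×10³ / 455 = 173.2 N/mm (vertical).
Torsion M = P·e = 78.8×10³ × 270 = 21276000 N·mm.
Critical point at (x, y) = (100.5, 77.5) from centroid. f_tx = M·y/J = 507.4 N/mm; f_ty = M·x/J = 658.3 N/mm.
Resultant f_max = √[f_tx² + (f_v + f_ty)²] = √[507.4² + (173.2 + 658.3)²] = 974.1 N/mm.
Capacity per unit length: φr_n = 0.75 × 0.6 × 430 × (0.707 × 16) = 2189 N/mm.
974.1 ≤ 2189 → adequate.

f_max ≈ 974 N/mm; adequate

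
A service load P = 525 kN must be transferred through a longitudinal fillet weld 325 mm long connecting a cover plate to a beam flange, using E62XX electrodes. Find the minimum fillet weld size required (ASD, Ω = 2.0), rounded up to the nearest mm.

E62XX → F_EXX = 620 MPa.
Total weld length L = 325 mm.
Required throat t_e = P × Ω / (0.6 F_EXX × L) = 525 × 2.0 / (0.6 × 620 × 325 × 10⁻³) = 8.685 mm.
Required leg w = t_e / 0.707 = 12.28 mm → use 13 mm.

w = 13 mm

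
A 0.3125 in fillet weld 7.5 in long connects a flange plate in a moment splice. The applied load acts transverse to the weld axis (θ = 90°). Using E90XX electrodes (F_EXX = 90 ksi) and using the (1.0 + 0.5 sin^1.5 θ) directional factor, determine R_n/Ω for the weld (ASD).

t_e = 0.707 × 0.3125 = 0.2209 in; A_we = 0.2209 × 7.5 = 1.657 in².
Directional factor: 1.0 + 0.5 sin^1.5(90°) = 1.5.
F_nw = 0.6 × 90 × 1.5 = 81 ksi.
R_n/Ω = (81 × 1.657) / 2.0 = 67.11 kips.

R_n/Ω ≈ 67.1 kips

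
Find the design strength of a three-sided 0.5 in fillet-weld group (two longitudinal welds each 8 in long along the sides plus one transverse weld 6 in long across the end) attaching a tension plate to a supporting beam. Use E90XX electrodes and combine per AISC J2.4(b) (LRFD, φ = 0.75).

φR_n ≈ 324 kips

E90XX → F_EXX = 90 ksi.
t_e = 0.707 × 0.5 = 0.3535 in.
R_nwl = 0.6 × 90 × 0.3535 × 16 = 305.4 kips (longitudinal, 2 welds).
R_nwt = 0.6 × 90 × 0.3535 × 6 = 114.5 kips (transverse, base value).
(i) R_nwl + R_nwt = 420 kips; (ii) 0.85 R_nwl + 1.5 R_nwt = 431.4 kips.
R_n = max = 431.4 kips [governs: (ii)]; φR_n = 323.6 kips.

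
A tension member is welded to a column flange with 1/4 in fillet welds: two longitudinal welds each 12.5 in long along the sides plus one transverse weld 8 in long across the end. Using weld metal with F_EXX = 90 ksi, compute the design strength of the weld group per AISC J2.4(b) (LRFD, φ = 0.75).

t_e = 0.707 × 0.25 = 0.1767 in.
R_nwl = 0.6 × 90 × 0.1767 × 25 = 238.6 kips (longitudinal, 2 welds).
R_nwt = 0.6 × 90 × 0.1767 × 8 = 76.36 kips (transverse, base value).
(i) R_nwl + R_nwt = 315 kips; (ii) 0.85 R_nwl + 1.5 R_nwt = 317.4 kips.
R_n = max = 317.4 kips [governs: (ii)]; φR_n = 238 kips.

φR_n ≈ 238 kips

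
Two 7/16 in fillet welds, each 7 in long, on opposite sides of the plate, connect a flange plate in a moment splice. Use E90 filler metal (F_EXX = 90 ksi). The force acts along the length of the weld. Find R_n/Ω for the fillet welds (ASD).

R_n/Ω ≈ 117 kip

Effective throat t_e = 0.707 × 0.4375 = 0.3093 in.
Total length L = 14 in; A_we = 0.3093 × 14 = 4.33 in².
F_nw = 0.6 F_EXX = 0.6 × 90 = 54 ksi.
R_n = 54 × 4.33 = 233.8 kip; R_n/Ω = 233.8/2.0 = 116.9 kip.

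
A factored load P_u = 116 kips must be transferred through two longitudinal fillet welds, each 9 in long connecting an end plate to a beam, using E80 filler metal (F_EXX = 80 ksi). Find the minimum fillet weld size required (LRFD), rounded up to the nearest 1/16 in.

Total weld length L = 18 in.
Required throat t_e = P_u / (φ × 0.6 F_EXX × L) = 116 / (0.75 × 0.6 × 80 × 18) = 0.179 in.
Required leg w = t_e / 0.707 = 0.2532 in → use 5/16 in.

w = 5/16 in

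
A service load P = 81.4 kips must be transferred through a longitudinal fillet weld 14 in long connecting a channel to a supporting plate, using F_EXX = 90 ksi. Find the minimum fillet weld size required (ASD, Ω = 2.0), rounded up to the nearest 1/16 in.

w = 5/16 in

Total weld length L = 14 in.
Required throat t_e = P × Ω / (0.6 F_EXX × L) = 81.4 × 2.0 / (0.6 × 90 × 14) = 0.2153 in.
Required leg w = t_e / 0.707 = 0.3046 in → use 5/16 in.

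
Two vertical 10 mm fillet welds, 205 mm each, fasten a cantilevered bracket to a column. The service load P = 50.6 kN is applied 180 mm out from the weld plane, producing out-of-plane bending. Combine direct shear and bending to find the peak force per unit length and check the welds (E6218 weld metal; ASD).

E62XX → F_EXX = 620 MPa.
L_w = 2 × 205 = 410 mm; section modulus (unit throat) S = 2 × L²/6 = 14010 mm².
Direct shear f_v = P/L_w = 50.6×10³/410 = 123.4 N/mm.
Moment M = P × e = 50.6×10³ × 180 = 9108000 N·mm; bending f_b = M/S = 650.2 N/mm.
f_max = √(f_v² + f_b²) = √(123.4² + 650.2²) = 661.8 N/mm.
r_n/Ω = (1/2.0) × 0.6 × 620 × (0.707 × 10) = 1315 N/mm → adequate.

f_max ≈ 662 N/mm; adequate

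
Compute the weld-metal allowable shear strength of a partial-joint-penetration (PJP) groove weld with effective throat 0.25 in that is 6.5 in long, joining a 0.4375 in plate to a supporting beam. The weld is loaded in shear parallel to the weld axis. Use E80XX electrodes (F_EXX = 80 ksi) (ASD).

R_n/Ω ≈ 39 kips

Effective throat (given) t_e = 0.25 in.
A_we = 0.25 × 6.5 = 1.625 in².
F_nw = 0.6 F_EXX = 48 ksi.
R_n/Ω = (48 × 1.625) / 2.0 = 39 kips.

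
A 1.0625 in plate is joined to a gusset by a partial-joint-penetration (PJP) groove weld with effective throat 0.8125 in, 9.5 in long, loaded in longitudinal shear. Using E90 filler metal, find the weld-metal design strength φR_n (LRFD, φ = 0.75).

φR_n ≈ 313 kip

E90XX → F_EXX = 90 ksi.
Effective throat (given) t_e = 0.8125 in.
A_we = 0.8125 × 9.5 = 7.719 in².
F_nw = 0.6 F_EXX = 54 ksi.
φR_n = 0.75 × 54 × 7.719 = 312.6 kip.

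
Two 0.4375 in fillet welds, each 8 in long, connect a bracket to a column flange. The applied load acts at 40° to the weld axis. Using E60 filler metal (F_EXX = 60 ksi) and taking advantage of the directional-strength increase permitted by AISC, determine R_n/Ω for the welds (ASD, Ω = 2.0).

R_n/Ω ≈ 112 kip

t_e = 0.707 × 0.4375 = 0.3093 in; A_we = 0.3093 × 16 = 4.949 in².
Directional factor: 1.0 + 0.5 sin^1.5(40°) = 1.258.
F_nw = 0.6 × 60 × 1.258 = 45.28 ksi.
R_n/Ω = (45.28 × 4.949) / 2.0 = 112 kip.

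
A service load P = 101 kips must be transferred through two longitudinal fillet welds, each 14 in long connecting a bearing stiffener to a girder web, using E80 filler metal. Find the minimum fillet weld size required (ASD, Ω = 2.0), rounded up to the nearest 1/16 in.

w = 1/4 in

E80XX → F_EXX = 80 ksi.
Total weld length L = 28 in.
Required throat t_e = P × Ω / (0.6 F_EXX × L) = 101 × 2.0 / (0.6 × 80 × 28) = 0.1503 in.
Required leg w = t_e / 0.707 = 0.2126 in → use 1/4 in.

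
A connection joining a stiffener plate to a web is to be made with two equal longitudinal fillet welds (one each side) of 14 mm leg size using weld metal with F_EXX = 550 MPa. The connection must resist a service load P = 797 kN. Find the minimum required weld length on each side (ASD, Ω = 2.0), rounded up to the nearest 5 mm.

Throat t_e = 0.707 × 14 = 9.898 mm.
r_n/Ω = (0.6 × 550 × 9.898) / 2.0 = 1633 N/mm = 1.633 kN/mm.
L_req = P / (r_n/Ω) = 797 / 1.633 = 488 mm total.
Per side: 488 / 2 = 244 mm.
Round up → use L = 245 mm on each side.

L = 245 mm on each side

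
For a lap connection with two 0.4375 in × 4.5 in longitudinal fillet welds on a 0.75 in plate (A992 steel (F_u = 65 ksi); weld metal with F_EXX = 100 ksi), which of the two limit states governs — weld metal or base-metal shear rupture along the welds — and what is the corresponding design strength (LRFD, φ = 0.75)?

φR_n ≈ 125 kips (weld metal governs)

t_e = 0.707 × 0.4375 = 0.3093 in; L = 9 in.
Weld metal: φR_n = 0.75 × 0.6 × 100 × 0.3093 × 9 = 125.3 kips.
Base metal (shear rupture): φR_n = 0.75 × 0.6 × 65 × 0.75 × 9 = 197.4 kips.
Governing: weld metal.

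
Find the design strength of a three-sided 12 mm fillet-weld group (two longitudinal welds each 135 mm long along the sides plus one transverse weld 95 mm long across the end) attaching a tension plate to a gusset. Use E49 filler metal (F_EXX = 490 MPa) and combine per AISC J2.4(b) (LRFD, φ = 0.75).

φR_n ≈ 696 kN

t_e = 0.707 × 12 = 8.484 mm.
R_nwl = 0.6 × 490 × 8.484 × 270 × 10⁻³ = 673.5 kN (longitudinal, 2 welds).
R_nwt = 0.6 × 490 × 8.484 × 95 × 10⁻³ = 237 kN (transverse, base value).
(i) R_nwl + R_nwt = 910.4 kN; (ii) 0.85 R_nwl + 1.5 R_nwt = 927.9 kN.
R_n = max = 927.9 kN [governs: (ii)]; φR_n = 695.9 kN.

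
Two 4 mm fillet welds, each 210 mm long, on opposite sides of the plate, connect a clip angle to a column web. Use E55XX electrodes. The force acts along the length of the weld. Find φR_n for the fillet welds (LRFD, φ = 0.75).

E55XX → F_EXX = 550 MPa.
Effective throat t_e = 0.707 × 4 = 2.828 mm.
Total length L = 420 mm; A_we = 2.828 × 420 = 1188 mm².
F_nw = 0.6 F_EXX = 0.6 × 550 = 330 MPa.
φR_n = 0.75 × 330 × 1188 × 10⁻³ = 294 kN.

φR_n ≈ 294 kN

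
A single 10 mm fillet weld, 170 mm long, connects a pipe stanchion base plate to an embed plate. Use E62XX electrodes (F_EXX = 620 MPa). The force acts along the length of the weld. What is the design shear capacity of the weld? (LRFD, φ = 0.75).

φR_n ≈ 335 kN

Effective throat t_e = 0.707 × 10 = 7.07 mm.
Total length L = 170 mm; A_we = 7.07 × 170 = 1202 mm².
F_nw = 0.6 F_EXX = 0.6 × 620 = 372 MPa.
φR_n = 0.75 × 372 × 1202 × 10⁻³ = 335.3 kN.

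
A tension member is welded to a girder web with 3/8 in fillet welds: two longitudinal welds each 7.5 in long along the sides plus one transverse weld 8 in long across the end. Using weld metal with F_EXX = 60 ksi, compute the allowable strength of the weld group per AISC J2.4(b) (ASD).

R_n/Ω ≈ 118 kip

t_e = 0.707 × 0.375 = 0.2651 in.
R_nwl = 0.6 × 60 × 0.2651 × 15 = 143.2 kip (longitudinal, 2 welds).
R_nwt = 0.6 × 60 × 0.2651 × 8 = 76.36 kip (transverse, base value).
(i) R_nwl + R_nwt = 219.5 kip; (ii) 0.85 R_nwl + 1.5 R_nwt = 236.2 kip.
R_n = max = 236.2 kip [governs: (ii)]; R_n/Ω = 118.1 kip.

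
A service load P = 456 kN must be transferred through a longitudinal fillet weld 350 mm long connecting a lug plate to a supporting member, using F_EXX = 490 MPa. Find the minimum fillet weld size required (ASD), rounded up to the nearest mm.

Total weld length L = 350 mm.
Required throat t_e = P × Ω / (0.6 F_EXX × L) = 456 × 2.0 / (0.6 × 490 × 350 × 10⁻³) = 8.863 mm.
Required leg w = t_e / 0.707 = 12.54 mm → use 13 mm.

w = 13 mm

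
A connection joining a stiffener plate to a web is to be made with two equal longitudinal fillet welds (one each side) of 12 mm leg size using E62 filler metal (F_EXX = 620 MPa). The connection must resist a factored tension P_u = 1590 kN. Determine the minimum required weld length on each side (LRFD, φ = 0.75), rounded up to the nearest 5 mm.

Throat t_e = 0.707 × 12 = 8.484 mm.
φr_n = 0.75 × 0.6 × 620 × 8.484 × 10⁻³ = 2.367 kN/mm.
L_req = P_u / φr_n = 1590 / 2.367 = 671.7 mm total.
Per side: 671.7 / 2 = 335.9 mm.
Round up → use L = 340 mm on each side.

L = 340 mm on each side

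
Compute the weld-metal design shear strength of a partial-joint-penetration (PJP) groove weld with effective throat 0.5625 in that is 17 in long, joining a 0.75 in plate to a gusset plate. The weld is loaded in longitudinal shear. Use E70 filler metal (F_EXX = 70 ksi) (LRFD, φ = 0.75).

φR_n ≈ 301 kips

Effective throat (given) t_e = 0.5625 in.
A_we = 0.5625 × 17 = 9.562 in².
F_nw = 0.6 F_EXX = 42 ksi.
φR_n = 0.75 × 42 × 9.562 = 301.2 kips.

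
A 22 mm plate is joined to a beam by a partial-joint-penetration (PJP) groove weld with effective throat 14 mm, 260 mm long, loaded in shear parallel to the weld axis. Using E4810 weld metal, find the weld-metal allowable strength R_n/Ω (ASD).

E48XX → F_EXX = 480 MPa.
Effective throat (given) t_e = 14 mm.
A_we = 14 × 260 = 3640 mm².
F_nw = 0.6 F_EXX = 288 MPa.
R_n/Ω = (288 × 3640) / 2.0 × 10⁻³ = 524.2 kN.

R_n/Ω ≈ 524 kN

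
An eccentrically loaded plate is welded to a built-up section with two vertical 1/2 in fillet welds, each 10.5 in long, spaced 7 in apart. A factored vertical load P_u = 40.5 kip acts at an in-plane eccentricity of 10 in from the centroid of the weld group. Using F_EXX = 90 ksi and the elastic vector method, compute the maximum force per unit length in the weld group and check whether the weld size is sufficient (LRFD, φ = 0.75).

Total weld length L_w = 21 in. Treat welds as unit-width lines.
Polar moment about centroid: J = 2[d³/12 + d(b/2)²] = 2[10.5³/12 + 10.5×3.5²] = 450.2 in³.
Direct shear f_v = P/L_w = 40.5 / 21 = 1.929 kip/in (vertical).
Torsion M = P·e = 40.5 × 10 = 405 kip·in.
Critical point at (x, y) = (3.5, 5.25) from centroid. f_tx = M·y/J = 4.723 kip/in; f_ty = M·x/J = 3.149 kip/in.
Resultant f_max = √[f_tx² + (f_v + f_ty)²] = √[4.723² + (1.929 + 3.149)²] = 6.934 kip/in.
Capacity per unit length: φr_n = 0.75 × 0.6 × 90 × (0.707 × 0.5) = 14.32 kip/in.
6.934 ≤ 14.32 → adequate.

f_max ≈ 6.93 kip/in; adequate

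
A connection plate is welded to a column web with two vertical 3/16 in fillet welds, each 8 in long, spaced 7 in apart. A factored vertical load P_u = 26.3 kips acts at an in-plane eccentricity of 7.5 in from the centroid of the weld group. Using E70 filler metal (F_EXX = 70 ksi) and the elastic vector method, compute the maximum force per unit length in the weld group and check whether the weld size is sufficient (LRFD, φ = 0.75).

Total weld length L_w = 16 in. Treat welds as unit-width lines.
Polar moment about centroid: J = 2[d³/12 + d(b/2)²] = 2[8³/12 + 8×3.5²] = 281.3 in³.
Direct shear f_v = P/L_w = 26.3 / 16 = 1.644 kip/in (vertical).
Torsion M = P·e = 26.3 × 7.5 = 197.25 kip·in.
Critical point at (x, y) = (3.5, 4) from centroid. f_tx = M·y/J = 2.805 kip/in; f_ty = M·x/J = 2.454 kip/in.
Resultant f_max = √[f_tx² + (f_v + f_ty)²] = √[2.805² + (1.644 + 2.454)²] = 4.966 kip/in.
Capacity per unit length: φr_n = 0.75 × 0.6 × 70 × (0.707 × 0.1875) = 4.176 kip/in.
4.966 > 4.176 → NOT adequate.

f_max ≈ 4.97 kip/in; NOT adequate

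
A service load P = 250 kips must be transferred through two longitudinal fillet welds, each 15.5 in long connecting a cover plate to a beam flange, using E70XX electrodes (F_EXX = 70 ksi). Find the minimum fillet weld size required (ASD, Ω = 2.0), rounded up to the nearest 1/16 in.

Total weld length L = 31 in.
Required throat t_e = P × Ω / (0.6 F_EXX × L) = 250 × 2.0 / (0.6 × 70 × 31) = 0.384 in.
Required leg w = t_e / 0.707 = 0.5432 in → use 9/16 in.

w = 9/16 in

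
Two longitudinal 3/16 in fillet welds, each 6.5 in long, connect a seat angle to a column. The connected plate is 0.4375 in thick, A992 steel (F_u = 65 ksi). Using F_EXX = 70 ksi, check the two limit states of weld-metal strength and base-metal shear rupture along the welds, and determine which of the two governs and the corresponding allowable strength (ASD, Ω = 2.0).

t_e = 0.707 × 0.1875 = 0.1326 in; L = 13 in.
Weld metal: R_n/Ω = (1/2.0) × 0.6 × 70 × 0.1326 × 13 = 36.19 kips.
Base metal (shear rupture): R_n/Ω = (1/2.0) × 0.6 × 65 × 0.4375 × 13 = 110.9 kips.
Governing: weld metal.

R_n/Ω ≈ 36.2 kips (weld metal governs)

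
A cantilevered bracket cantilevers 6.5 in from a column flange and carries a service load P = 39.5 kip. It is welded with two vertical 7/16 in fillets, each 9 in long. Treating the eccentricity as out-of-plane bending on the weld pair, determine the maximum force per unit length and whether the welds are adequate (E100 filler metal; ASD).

E100XX → F_EXX = 100 ksi.
L_w = 2 × 9 = 18 in; section modulus (unit throat) S = 2 × L²/6 = 27 in².
Direct shear f_v = P/L_w = 39.5/18 = 2.194 kip/in.
Moment M = P × e = 39.5 × 6.5 = 256.75 kip·in; bending f_b = M/S = 9.509 kip/in.
f_max = √(f_v² + f_b²) = √(2.194² + 9.509²) = 9.759 kip/in.
r_n/Ω = (1/2.0) × 0.6 × 100 × (0.707 × 0.4375) = 9.279 kip/in → NOT adequate.

f_max ≈ 9.76 kip/in; NOT adequate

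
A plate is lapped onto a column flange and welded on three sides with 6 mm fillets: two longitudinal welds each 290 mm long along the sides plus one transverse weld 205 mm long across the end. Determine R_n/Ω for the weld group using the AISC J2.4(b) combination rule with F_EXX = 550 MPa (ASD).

t_e = 0.707 × 6 = 4.242 mm.
R_nwl = 0.6 × 550 × 4.242 × 580 × 10⁻³ = 811.9 kN (longitudinal, 2 welds).
R_nwt = 0.6 × 550 × 4.242 × 205 × 10⁻³ = 287 kN (transverse, base value).
(i) R_nwl + R_nwt = 1099 kN; (ii) 0.85 R_nwl + 1.5 R_nwt = 1121 kN.
R_n = max = 1121 kN [governs: (ii)]; R_n/Ω = 560.3 kN.

R_n/Ω ≈ 560 kN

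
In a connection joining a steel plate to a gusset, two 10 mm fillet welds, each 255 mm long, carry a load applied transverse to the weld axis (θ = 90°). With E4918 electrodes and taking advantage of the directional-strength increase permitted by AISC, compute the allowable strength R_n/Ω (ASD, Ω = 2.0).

E49XX → F_EXX = 490 MPa.
t_e = 0.707 × 10 = 7.07 mm; A_we = 7.07 × 510 = 3606 mm².
Directional factor: 1.0 + 0.5 sin^1.5(90°) = 1.5.
F_nw = 0.6 × 490 × 1.5 = 441 MPa.
R_n/Ω = (441 × 3606) / 2.0 × 10⁻³ = 795.1 kN.

R_n/Ω ≈ 795 kN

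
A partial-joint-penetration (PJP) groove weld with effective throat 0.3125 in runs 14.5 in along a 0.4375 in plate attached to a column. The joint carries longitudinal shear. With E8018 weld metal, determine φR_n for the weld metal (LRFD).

φR_n ≈ 163 kips

E80XX → F_EXX = 80 ksi.
Effective throat (given) t_e = 0.3125 in.
A_we = 0.3125 × 14.5 = 4.531 in².
F_nw = 0.6 F_EXX = 48 ksi.
φR_n = 0.75 × 48 × 4.531 = 163.1 kips.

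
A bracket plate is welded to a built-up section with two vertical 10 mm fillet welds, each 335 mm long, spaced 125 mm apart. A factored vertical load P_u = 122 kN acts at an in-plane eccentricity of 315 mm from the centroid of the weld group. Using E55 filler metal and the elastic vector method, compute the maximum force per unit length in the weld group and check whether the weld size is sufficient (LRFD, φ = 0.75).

f_max ≈ 854 N/mm; adequate

E55XX → F_EXX = 550 MPa.
Total weld length L_w = 670 mm. Treat welds as unit-width lines.
Polar moment about centroid: J = 2[d³/12 + d(b/2)²] = 2[335³/12 + 335×62.5²] = 8883000 mm³.
Direct shear f_v = P/L_w = 122×10³ / 670 = 182.1 N/mm (vertical).
Torsion M = P·e = 122×10³ × 315 = 38430000 N·mm.
Critical point at (x, y) = (62.5, 167.5) from centroid. f_tx = M·y/J = 724.6 N/mm; f_ty = M·x/J = 270.4 N/mm.
Resultant f_max = √[f_tx² + (f_v + f_ty)²] = √[724.6² + (182.1 + 270.4)²] = 854.3 N/mm.
Capacity per unit length: φr_n = 0.75 × 0.6 × 550 × (0.707 × 10) = 1750 N/mm.
854.3 ≤ 1750 → adequate.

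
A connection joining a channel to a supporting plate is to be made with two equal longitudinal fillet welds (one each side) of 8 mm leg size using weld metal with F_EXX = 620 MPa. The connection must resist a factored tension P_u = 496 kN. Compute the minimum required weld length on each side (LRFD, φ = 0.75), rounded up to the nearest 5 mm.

L = 160 mm on each side

Throat t_e = 0.707 × 8 = 5.656 mm.
φr_n = 0.75 × 0.6 × 620 × 5.656 × 10⁻³ = 1.578 kN/mm.
L_req = P_u / φr_n = 496 / 1.578 = 314.3 mm total.
Per side: 314.3 / 2 = 157.2 mm.
Round up → use L = 160 mm on each side.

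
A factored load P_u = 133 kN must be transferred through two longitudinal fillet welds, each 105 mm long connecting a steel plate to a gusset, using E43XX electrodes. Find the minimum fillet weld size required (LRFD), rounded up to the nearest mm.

E43XX → F_EXX = 430 MPa.
Total weld length L = 210 mm.
Required throat t_e = P_u / (φ × 0.6 F_EXX × L) = 133 / (0.75 × 0.6 × 430 × 210 × 10⁻³) = 3.273 mm.
Required leg w = t_e / 0.707 = 4.629 mm → use 5 mm.

w = 5 mm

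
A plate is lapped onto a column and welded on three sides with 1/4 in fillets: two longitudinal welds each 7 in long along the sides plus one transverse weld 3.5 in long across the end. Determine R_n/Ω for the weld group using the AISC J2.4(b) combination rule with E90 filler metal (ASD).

E90XX → F_EXX = 90 ksi.
t_e = 0.707 × 0.25 = 0.1767 in.
R_nwl = 0.6 × 90 × 0.1767 × 14 = 133.6 kip (longitudinal, 2 welds).
R_nwt = 0.6 × 90 × 0.1767 × 3.5 = 33.41 kip (transverse, base value).
(i) R_nwl + R_nwt = 167 kip; (ii) 0.85 R_nwl + 1.5 R_nwt = 163.7 kip.
R_n = max = 167 kip [governs: (i)]; R_n/Ω = 83.51 kip.

R_n/Ω ≈ 83.5 kip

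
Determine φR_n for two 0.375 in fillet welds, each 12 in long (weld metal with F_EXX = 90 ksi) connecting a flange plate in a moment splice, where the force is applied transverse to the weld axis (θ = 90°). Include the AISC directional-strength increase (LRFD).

φR_n ≈ 387 kip

t_e = 0.707 × 0.375 = 0.2651 in; A_we = 0.2651 × 24 = 6.363 in².
Directional factor: 1.0 + 0.5 sin^1.5(90°) = 1.5.
F_nw = 0.6 × 90 × 1.5 = 81 ksi.
φR_n = 0.75 × 81 × 6.363 = 386.6 kip.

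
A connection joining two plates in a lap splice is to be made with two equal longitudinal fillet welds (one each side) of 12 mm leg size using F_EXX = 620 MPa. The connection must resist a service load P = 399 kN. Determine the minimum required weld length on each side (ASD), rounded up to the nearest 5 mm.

Throat t_e = 0.707 × 12 = 8.484 mm.
r_n/Ω = (0.6 × 620 × 8.484) / 2.0 = 1578 N/mm = 1.578 kN/mm.
L_req = P / (r_n/Ω) = 399 / 1.578 = 252.8 mm total.
Per side: 252.8 / 2 = 126.4 mm.
Round up → use L = 130 mm on each side.

L = 130 mm on each side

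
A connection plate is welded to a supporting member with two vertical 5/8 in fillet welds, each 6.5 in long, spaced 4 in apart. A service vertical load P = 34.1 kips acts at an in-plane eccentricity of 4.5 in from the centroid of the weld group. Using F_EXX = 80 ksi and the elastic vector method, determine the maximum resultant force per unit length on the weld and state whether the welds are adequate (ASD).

Total weld length L_w = 13 in. Treat welds as unit-width lines.
Polar moment about centroid: J = 2[d³/12 + d(b/2)²] = 2[6.5³/12 + 6.5×2²] = 97.77 in³.
Direct shear f_v = P/L_w = 34.1 / 13 = 2.623 kip/in (vertical).
Torsion M = P·e = 34.1 × 4.5 = 153.45 kip·in.
Critical point at (x, y) = (2, 3.25) from centroid. f_tx = M·y/J = 5.101 kip/in; f_ty = M·x/J = 3.139 kip/in.
Resultant f_max = √[f_tx² + (f_v + f_ty)²] = √[5.101² + (2.623 + 3.139)²] = 7.695 kip/in.
Capacity per unit length: r_n/Ω = (1/2.0) × 0.6 × 80 × (0.707 × 0.625) = 10.6 kip/in.
7.695 ≤ 10.6 → adequate.

f_max ≈ 7.7 kip/in; adequate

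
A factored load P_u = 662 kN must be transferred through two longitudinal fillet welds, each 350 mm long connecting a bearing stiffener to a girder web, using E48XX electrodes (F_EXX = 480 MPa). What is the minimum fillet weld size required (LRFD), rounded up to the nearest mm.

Total weld length L = 700 mm.
Required throat t_e = P_u / (φ × 0.6 F_EXX × L) = 662 / (0.75 × 0.6 × 480 × 700 × 10⁻³) = 4.378 mm.
Required leg w = t_e / 0.707 = 6.193 mm → use 7 mm.

w = 7 mm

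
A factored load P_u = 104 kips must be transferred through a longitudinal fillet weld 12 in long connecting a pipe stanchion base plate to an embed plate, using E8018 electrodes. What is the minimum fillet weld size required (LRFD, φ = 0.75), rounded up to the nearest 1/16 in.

E80XX → F_EXX = 80 ksi.
Total weld length L = 12 in.
Required throat t_e = P_u / (φ × 0.6 F_EXX × L) = 104 / (0.75 × 0.6 × 80 × 12) = 0.2407 in.
Required leg w = t_e / 0.707 = 0.3405 in → use 3/8 in.

w = 3/8 in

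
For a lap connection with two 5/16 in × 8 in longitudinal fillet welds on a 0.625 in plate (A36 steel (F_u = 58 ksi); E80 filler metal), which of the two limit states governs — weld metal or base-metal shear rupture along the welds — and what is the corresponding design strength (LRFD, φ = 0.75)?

φR_n ≈ 127 kip (weld metal governs)

E80XX → F_EXX = 80 ksi.
t_e = 0.707 × 0.3125 = 0.2209 in; L = 16 in.
Weld metal: φR_n = 0.75 × 0.6 × 80 × 0.2209 × 16 = 127.3 kip.
Base metal (shear rupture): φR_n = 0.75 × 0.6 × 58 × 0.625 × 16 = 261 kip.
Governing: weld metal.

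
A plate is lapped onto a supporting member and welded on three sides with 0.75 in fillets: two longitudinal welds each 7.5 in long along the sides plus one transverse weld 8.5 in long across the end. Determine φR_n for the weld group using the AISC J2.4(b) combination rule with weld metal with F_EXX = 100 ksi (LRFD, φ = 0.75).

φR_n ≈ 608 kip

t_e = 0.707 × 0.75 = 0.5302 in.
R_nwl = 0.6 × 100 × 0.5302 × 15 = 477.2 kip (longitudinal, 2 welds).
R_nwt = 0.6 × 100 × 0.5302 × 8.5 = 270.4 kip (transverse, base value).
(i) R_nwl + R_nwt = 747.7 kip; (ii) 0.85 R_nwl + 1.5 R_nwt = 811.3 kip.
R_n = max = 811.3 kip [governs: (ii)]; φR_n = 608.5 kip.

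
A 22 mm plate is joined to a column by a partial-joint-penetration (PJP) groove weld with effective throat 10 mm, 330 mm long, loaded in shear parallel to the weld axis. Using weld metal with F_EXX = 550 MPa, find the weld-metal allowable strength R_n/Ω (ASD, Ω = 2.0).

Effective throat (given) t_e = 10 mm.
A_we = 10 × 330 = 3300 mm².
F_nw = 0.6 F_EXX = 330 MPa.
R_n/Ω = (330 × 3300) / 2.0 × 10⁻³ = 544.5 kN.

R_n/Ω ≈ 544 kN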